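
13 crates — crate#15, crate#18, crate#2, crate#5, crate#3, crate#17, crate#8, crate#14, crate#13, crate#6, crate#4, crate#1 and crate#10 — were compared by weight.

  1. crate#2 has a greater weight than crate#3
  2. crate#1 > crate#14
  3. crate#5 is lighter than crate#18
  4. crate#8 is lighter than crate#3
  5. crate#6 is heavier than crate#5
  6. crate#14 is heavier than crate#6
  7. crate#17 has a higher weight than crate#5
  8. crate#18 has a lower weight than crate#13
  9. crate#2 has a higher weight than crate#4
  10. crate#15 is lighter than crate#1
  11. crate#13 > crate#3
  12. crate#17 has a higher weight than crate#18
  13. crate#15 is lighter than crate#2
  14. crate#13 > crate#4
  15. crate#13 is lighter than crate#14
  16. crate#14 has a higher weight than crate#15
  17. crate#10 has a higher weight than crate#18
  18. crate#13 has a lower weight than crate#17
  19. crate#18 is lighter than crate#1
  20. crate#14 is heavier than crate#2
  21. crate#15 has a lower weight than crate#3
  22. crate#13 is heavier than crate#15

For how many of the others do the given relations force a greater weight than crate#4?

5

From crate#4 the given relations immediately reach crate#13, crate#2.
From those, crate#14, crate#17 — 4 in total.
From those, crate#1 — 5 in total.
No other element is forced above crate#4 by the given relations, so the count is 5.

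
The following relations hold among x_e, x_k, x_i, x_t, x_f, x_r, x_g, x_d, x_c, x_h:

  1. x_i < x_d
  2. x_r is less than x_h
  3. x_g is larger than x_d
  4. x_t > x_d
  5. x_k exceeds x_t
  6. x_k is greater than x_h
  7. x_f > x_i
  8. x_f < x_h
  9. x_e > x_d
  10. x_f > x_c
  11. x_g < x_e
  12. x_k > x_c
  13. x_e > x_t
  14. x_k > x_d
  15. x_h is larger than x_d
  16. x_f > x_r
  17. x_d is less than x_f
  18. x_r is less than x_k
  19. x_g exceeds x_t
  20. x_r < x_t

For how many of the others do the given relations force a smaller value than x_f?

The elements the relations force below x_f are x_i, x_r, x_d, x_c — no chain reaches any other.
That is 4.

4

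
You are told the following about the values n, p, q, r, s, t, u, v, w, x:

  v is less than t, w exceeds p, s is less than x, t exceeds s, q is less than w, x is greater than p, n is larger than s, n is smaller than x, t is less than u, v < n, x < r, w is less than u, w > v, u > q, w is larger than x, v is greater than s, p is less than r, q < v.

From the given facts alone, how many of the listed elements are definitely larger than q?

7

The elements the relations force above q are v, n, x, w, t, r, u — no chain reaches any other.
That is 7.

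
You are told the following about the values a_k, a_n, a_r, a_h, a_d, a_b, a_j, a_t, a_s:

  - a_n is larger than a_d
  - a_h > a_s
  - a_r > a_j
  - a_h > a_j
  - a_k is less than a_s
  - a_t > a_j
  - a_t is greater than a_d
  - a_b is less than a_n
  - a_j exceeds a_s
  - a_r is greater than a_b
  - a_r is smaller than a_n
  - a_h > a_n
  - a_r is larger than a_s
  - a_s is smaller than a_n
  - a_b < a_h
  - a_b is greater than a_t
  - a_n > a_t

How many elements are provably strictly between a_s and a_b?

Chaining upward from a_s reaches: a_j, a_t, a_r, a_n, a_h.
Chaining downward from a_b reaches: a_k, a_d, a_j, a_t.
Strictly between a_s and a_b are those in both lists: a_j, a_t — 2 elements.

2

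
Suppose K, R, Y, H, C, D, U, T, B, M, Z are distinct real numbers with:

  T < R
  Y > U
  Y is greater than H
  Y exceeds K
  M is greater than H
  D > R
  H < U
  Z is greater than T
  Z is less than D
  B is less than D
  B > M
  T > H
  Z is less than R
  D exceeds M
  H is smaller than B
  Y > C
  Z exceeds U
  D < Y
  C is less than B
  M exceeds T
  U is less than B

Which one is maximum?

Chaining downward from Y: directly below it, H, C, U, K, D; then M, Z, R, B; then T.
That covers every other element, and nothing is given above Y, so Y is the maximum.

Y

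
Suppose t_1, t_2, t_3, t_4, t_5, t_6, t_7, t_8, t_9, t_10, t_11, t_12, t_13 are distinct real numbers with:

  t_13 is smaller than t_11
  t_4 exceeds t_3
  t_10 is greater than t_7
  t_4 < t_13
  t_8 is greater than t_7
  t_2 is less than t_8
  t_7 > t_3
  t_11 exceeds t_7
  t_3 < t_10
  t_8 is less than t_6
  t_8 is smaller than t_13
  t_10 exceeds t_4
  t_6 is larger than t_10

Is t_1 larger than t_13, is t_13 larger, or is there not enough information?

Following every chain through t_1: nothing is chained to t_1.
t_13 is not reached, and no chain runs the other way from t_13 to t_1.
So the given relations leave the order of t_1 and t_13 undetermined.

undetermined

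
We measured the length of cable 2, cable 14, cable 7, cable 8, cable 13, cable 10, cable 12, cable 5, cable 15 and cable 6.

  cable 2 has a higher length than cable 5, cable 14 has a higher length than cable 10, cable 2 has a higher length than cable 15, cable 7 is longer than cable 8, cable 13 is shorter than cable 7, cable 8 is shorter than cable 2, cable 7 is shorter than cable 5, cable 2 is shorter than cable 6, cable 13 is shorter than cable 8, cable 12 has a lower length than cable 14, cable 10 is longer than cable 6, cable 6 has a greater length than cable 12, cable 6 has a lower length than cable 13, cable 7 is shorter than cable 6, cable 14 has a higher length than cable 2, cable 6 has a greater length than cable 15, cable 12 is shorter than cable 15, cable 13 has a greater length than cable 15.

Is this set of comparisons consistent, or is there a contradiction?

We have cable 6 < cable 13 stated directly, yet also cable 13 < cable 8 < cable 7 < cable 5 < cable 2 < cable 6 by chaining the others — so cable 13 < cable 6. Contradiction.

inconsistent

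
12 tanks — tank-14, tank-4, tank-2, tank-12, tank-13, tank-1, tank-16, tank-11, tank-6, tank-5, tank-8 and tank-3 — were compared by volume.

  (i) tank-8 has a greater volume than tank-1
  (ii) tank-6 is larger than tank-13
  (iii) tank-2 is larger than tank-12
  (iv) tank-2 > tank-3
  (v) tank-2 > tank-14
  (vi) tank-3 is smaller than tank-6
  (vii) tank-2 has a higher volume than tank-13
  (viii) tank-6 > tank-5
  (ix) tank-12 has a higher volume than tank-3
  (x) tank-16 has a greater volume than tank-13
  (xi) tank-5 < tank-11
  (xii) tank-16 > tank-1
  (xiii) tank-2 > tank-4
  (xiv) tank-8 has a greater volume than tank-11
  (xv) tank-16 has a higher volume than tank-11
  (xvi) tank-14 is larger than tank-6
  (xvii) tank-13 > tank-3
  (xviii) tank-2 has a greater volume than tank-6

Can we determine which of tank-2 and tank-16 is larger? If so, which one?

Following every chain through tank-2: below tank-2 we get tank-3, tank-5, tank-13, tank-12, tank-4, tank-6, tank-14.
tank-16 is not reached, and no chain runs the other way from tank-16 to tank-2.
So the given relations leave the order of tank-2 and tank-16 undetermined.

undetermined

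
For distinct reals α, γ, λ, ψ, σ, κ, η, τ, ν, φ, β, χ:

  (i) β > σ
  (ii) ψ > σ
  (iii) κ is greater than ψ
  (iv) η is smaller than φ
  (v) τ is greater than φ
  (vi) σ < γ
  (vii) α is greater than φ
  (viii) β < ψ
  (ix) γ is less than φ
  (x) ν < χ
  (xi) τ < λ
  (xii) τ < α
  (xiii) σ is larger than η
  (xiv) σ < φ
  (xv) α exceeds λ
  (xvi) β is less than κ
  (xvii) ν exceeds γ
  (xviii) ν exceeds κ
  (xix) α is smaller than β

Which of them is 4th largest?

ψ

The consecutive relations fix a unique order: η < σ < γ < φ < τ < λ < α < β < ψ < κ < ν < χ.
The 4th largest is ψ.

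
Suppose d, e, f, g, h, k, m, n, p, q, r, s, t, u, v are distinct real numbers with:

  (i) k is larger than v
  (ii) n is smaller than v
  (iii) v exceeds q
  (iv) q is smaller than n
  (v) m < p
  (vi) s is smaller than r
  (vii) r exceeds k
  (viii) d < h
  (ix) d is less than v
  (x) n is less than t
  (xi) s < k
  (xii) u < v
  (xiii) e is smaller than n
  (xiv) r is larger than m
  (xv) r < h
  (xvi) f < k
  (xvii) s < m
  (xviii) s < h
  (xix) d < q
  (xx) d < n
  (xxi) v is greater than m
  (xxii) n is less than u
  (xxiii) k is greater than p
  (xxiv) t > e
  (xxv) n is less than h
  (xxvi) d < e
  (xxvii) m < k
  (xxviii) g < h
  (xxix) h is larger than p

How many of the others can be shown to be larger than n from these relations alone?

From n the given relations immediately reach t, u, v, h.
From those, k — 5 in total.
From those, r — 6 in total.
Nothing else is reachable above n; 6 in all.

6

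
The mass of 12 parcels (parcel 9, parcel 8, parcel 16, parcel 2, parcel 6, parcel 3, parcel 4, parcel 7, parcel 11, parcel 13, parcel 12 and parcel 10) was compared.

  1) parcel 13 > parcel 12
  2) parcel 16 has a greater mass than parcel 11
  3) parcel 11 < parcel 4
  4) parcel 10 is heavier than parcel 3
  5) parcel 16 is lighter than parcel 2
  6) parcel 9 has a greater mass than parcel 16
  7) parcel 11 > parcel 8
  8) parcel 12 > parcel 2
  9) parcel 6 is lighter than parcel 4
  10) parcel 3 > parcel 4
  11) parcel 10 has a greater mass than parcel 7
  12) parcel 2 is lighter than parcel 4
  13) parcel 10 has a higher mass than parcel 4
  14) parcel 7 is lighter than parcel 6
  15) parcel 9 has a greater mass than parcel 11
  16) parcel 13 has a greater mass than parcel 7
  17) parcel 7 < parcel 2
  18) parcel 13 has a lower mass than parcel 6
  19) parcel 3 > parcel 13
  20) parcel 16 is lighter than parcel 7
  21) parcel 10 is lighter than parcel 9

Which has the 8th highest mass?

Chaining the given pairs: parcel 8 < parcel 11 < parcel 16 < parcel 7 < parcel 2 < parcel 12 < parcel 13 < parcel 6 < parcel 4 < parcel 3 < parcel 10 < parcel 9.
Counting 8 from the largest end gives parcel 2.

parcel 2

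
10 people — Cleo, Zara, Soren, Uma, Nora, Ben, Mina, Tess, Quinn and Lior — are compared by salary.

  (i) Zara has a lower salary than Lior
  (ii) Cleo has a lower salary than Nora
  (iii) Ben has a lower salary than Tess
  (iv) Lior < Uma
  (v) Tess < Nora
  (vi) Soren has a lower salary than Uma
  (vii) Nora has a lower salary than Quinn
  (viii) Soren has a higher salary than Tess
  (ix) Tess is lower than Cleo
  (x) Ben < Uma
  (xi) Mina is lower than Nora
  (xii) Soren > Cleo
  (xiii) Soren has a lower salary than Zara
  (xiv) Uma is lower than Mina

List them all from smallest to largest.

Nothing is placed below Ben, so it is least; from there Ben < Tess; Tess < Cleo; Cleo < Soren; Soren < Zara; Zara < Lior; Lior < Uma; Uma < Mina; Mina < Nora; Nora < Quinn, each given directly.

Ben < Tess < Cleo < Soren < Zara < Lior < Uma < Mina < Nora < Quinn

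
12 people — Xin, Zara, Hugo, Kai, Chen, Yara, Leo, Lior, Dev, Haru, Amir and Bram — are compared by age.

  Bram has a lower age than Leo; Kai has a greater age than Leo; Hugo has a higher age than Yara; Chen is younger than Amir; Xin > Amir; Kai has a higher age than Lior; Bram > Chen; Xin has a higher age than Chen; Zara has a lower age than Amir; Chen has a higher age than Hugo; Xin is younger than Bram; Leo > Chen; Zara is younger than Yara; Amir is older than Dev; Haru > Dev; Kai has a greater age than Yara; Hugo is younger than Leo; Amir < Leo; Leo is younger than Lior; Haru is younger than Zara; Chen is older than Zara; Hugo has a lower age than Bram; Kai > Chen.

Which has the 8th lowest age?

Chaining the given pairs: Dev < Haru < Zara < Yara < Hugo < Chen < Amir < Xin < Bram < Leo < Lior < Kai.
The 8th smallest is Xin.

Xin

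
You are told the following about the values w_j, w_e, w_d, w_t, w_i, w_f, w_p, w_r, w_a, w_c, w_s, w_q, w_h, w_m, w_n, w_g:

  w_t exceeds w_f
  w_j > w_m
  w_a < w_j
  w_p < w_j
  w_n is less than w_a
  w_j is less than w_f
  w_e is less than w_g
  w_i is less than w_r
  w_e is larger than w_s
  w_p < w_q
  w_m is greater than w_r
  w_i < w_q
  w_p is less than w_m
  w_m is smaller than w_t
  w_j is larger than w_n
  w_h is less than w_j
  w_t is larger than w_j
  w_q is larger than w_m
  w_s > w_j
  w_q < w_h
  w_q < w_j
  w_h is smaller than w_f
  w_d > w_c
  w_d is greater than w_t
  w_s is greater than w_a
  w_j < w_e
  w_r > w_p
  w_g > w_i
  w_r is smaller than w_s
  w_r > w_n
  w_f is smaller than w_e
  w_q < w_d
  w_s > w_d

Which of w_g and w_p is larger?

Link the given pairs in sequence: w_p < w_r; w_r < w_m; w_m < w_q; w_q < w_h; w_h < w_j; w_j < w_f; w_f < w_t; w_t < w_d; w_d < w_s; w_s < w_e; w_e < w_g.
Together: w_p < w_r < w_m < w_q < w_h < w_j < w_f < w_t < w_d < w_s < w_e < w_g.
So w_p < w_g; w_g is the larger of the two.

w_g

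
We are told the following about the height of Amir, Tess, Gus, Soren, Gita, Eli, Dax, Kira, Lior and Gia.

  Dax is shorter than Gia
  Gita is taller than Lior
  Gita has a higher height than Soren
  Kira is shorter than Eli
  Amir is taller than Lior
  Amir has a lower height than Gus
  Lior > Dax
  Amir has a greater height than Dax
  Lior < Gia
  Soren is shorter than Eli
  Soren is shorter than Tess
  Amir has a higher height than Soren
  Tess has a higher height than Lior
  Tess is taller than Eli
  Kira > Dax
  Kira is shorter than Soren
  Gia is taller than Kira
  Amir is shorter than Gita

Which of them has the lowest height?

Lior is not least since Dax < Lior; Kira is not least since Dax < Kira; Soren is not least since Kira < Soren; Amir is not least since Dax < Amir; Gita is not least since Lior < Gita; Gus is not least since Amir < Gus; Gia is not least since Dax < Gia; Eli is not least since Soren < Eli; Tess is not least since Soren < Tess.
Only Dax has nothing below it, so Dax is the lowest height.

Dax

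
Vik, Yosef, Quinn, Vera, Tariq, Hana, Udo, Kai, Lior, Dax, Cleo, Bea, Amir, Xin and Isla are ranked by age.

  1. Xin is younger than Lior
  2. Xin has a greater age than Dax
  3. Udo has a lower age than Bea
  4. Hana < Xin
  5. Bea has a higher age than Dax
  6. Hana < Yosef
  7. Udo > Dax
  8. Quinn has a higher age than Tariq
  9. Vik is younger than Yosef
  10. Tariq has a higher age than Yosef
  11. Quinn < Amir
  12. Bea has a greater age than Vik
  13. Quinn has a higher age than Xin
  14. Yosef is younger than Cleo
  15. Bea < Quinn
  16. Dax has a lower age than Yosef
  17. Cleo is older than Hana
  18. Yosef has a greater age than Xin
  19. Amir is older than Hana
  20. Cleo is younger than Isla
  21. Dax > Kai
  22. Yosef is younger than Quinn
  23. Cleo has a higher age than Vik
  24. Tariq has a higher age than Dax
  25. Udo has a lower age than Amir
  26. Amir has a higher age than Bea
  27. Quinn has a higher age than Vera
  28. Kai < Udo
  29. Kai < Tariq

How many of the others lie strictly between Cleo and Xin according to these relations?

The relations place Xin below Cleo. An element lies strictly between them when it is forced above Xin and also forced below Cleo.
Above Xin: {Yosef, Lior, Isla, Tariq, Quinn, Amir}. Below Cleo: {Kai, Dax, Hana, Vik, Yosef}.
Intersection: {Yosef} — 1.

1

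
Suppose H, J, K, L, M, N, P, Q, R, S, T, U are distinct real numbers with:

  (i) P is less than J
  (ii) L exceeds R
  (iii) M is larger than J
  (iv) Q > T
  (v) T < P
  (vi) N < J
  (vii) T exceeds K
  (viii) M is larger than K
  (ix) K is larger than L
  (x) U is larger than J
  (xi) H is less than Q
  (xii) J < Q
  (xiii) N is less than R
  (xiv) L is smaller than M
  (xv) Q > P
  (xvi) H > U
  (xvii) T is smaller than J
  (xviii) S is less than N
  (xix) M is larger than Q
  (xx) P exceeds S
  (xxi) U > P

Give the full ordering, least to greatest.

S < N < R < L < K < T < P < J < U < H < Q < M

The consecutive links are each given: S < N; N < R; R < L; L < K; K < T; T < P; P < J; J < U; U < H; H < Q; Q < M.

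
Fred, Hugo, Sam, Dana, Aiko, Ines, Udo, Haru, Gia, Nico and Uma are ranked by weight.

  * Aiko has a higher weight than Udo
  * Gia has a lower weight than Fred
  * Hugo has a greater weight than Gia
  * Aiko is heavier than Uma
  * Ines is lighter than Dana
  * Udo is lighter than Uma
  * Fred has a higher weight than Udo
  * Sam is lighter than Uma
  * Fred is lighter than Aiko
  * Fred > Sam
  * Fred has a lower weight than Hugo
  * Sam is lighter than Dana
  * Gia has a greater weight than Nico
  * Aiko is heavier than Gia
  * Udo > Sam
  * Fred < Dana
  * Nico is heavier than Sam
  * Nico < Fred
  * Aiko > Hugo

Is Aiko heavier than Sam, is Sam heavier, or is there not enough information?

Sam < Udo and Udo < Fred give Sam < Fred.
Then Fred < Hugo extends the chain to Hugo.
With Hugo < Aiko: Sam < Udo < Fred < Hugo < Aiko.
So Aiko is heavier.

Aiko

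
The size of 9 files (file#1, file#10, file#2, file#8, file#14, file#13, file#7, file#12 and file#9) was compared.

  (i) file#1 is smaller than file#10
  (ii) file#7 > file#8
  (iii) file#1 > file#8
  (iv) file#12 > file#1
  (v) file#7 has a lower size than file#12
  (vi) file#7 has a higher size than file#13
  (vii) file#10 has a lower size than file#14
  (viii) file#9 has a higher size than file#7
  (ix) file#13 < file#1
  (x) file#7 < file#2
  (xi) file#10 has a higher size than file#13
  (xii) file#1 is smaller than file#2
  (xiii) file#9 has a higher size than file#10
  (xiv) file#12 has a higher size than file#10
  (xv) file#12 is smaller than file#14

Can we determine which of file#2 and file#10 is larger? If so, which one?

Following every chain through file#10: above file#10 we get file#12, file#14, file#9; below file#10 we get file#8, file#13, file#1.
file#2 is not reached, and no chain runs the other way from file#2 to file#10.
So the given relations leave the order of file#10 and file#2 undetermined.

undetermined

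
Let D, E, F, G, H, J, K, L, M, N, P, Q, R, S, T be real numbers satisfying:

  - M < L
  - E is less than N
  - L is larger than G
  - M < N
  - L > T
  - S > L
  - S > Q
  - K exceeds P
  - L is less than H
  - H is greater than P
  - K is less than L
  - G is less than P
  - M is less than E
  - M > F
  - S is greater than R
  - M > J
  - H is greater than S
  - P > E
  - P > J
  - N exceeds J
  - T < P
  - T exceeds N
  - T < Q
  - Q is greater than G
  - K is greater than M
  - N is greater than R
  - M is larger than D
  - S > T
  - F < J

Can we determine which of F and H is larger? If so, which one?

H

Chaining the given relations: F < J < M < E < N < T < P < K < L < S < H.
So H is larger.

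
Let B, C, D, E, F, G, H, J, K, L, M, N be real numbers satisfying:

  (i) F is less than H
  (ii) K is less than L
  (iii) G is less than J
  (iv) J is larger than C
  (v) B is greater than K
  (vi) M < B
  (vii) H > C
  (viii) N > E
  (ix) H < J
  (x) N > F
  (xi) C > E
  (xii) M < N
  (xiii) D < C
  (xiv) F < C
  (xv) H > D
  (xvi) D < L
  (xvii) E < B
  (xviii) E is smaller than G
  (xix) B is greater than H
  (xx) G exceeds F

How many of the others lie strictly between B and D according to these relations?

Chaining upward from D reaches: C, H, L, J.
Chaining downward from B reaches: K, E, F, M, C, H.
Strictly between D and B are those in both lists: C, H — 2 elements.

2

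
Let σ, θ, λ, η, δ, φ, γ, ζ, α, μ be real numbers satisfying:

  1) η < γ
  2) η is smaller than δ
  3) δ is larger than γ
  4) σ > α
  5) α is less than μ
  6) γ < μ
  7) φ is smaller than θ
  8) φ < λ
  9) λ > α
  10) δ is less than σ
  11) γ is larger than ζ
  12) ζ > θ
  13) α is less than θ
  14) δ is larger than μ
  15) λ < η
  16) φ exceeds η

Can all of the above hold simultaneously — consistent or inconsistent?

inconsistent

We have φ < λ stated directly, yet also λ < η < φ by chaining the others — so λ < φ. Contradiction.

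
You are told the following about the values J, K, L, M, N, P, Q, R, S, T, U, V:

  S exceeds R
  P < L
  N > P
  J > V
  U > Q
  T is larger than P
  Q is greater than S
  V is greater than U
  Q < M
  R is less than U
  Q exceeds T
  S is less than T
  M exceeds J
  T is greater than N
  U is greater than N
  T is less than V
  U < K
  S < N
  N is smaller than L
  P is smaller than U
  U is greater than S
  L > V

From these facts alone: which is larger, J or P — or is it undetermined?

J

Link the given pairs in sequence: P < N; N < T; T < Q; Q < U; U < V; V < J.
Chaining these gives P < N < T < Q < U < V < J.
So J is larger.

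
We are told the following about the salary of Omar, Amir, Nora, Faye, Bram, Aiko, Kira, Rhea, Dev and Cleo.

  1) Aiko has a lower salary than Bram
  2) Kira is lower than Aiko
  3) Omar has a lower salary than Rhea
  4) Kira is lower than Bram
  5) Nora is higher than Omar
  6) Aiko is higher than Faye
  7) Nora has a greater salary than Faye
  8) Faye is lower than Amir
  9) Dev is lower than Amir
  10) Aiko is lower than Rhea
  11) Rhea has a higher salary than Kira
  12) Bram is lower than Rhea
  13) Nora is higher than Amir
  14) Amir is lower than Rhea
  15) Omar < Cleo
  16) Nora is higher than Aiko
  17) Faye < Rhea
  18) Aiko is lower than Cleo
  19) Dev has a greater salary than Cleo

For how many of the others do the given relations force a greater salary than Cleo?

Directly above Cleo: Dev.
One step further: Amir (2 so far).
One step further: Nora, Rhea (4 so far).
No other element is forced above Cleo by the given relations, so the count is 4.

4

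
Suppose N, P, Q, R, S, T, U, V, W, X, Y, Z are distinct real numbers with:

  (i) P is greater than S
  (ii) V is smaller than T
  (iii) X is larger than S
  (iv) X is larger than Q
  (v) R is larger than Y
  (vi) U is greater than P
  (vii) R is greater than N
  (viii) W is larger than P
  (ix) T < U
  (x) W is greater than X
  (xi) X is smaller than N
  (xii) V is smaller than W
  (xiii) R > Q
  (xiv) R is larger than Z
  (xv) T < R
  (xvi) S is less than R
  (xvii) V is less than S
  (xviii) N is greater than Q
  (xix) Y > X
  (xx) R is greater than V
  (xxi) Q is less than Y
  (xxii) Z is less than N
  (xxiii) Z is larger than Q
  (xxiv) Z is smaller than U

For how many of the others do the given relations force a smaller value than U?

6

Directly below U: Z, P, T.
One step further: V, Q, S (6 so far).
No other element is forced below U by the given relations, so the count is 6.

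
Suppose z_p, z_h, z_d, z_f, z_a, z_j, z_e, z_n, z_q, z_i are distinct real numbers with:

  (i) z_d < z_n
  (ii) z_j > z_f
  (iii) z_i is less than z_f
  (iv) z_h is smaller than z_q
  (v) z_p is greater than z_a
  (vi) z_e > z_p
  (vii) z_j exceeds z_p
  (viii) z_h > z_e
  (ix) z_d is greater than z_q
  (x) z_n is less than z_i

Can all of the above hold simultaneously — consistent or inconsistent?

consistent

The single ordering z_a < z_p < z_e < z_h < z_q < z_d < z_n < z_i < z_f < z_j satisfies every listed relation, so no contradiction arises.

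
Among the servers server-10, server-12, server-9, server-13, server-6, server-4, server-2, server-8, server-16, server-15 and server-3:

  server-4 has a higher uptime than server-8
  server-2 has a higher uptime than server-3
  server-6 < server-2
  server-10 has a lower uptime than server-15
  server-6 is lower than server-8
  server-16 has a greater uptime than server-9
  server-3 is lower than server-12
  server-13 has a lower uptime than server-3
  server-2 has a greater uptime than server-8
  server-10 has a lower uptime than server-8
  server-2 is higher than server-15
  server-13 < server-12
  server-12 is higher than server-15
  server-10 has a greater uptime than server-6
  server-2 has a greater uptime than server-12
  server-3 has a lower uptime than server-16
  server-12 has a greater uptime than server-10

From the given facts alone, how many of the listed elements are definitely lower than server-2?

From server-2 the given relations immediately reach server-6, server-8, server-3, server-15, server-12.
From those, server-10, server-13 — 7 in total.
No other element is forced below server-2 by the given relations, so the count is 7.

7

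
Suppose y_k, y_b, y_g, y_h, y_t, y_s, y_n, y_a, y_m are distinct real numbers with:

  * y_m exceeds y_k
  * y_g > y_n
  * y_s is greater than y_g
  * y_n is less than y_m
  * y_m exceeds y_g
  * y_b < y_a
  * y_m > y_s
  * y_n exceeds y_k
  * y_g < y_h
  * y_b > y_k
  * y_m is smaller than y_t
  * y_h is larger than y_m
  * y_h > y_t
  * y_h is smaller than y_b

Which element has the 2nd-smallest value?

Chaining the given pairs: y_k < y_n < y_g < y_s < y_m < y_t < y_h < y_b < y_a.
The 2nd smallest is y_n.

y_n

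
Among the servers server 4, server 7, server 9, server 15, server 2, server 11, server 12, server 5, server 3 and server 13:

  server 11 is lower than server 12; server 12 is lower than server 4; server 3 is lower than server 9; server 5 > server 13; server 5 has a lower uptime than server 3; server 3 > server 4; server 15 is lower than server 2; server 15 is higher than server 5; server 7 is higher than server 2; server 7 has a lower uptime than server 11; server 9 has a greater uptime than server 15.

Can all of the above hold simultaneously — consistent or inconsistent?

Every relation is compatible with server 13 < server 5 < server 15 < server 2 < server 7 < server 11 < server 12 < server 4 < server 3 < server 9; the set is consistent.

consistent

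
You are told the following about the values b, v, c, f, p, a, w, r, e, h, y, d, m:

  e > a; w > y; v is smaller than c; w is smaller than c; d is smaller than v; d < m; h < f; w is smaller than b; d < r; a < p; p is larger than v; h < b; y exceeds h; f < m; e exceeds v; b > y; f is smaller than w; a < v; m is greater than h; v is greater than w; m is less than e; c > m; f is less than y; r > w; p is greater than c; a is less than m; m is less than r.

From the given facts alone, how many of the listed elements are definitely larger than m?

From m the given relations immediately reach r, e, c.
From those, p — 4 in total.
Nothing else is reachable above m; 4 in all.

4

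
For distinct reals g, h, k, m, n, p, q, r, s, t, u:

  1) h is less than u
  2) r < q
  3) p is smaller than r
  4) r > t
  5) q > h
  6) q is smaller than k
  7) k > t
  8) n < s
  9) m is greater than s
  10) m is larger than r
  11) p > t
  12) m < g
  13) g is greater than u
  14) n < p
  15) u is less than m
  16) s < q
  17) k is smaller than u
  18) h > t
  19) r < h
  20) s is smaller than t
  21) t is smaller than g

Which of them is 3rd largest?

The consecutive relations fix a unique order: n < s < t < p < r < h < q < k < u < m < g.
The 3rd largest is u.

u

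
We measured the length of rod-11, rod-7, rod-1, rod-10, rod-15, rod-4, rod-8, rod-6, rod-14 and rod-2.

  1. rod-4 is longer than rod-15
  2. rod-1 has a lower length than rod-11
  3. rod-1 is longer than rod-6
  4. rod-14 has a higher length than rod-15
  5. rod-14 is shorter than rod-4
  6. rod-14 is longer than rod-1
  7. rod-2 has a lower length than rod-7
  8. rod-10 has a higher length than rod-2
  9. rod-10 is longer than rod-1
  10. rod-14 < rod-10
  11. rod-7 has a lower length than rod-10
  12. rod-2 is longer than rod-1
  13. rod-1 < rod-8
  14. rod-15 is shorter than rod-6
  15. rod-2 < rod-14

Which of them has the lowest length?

rod-6 is not least since rod-15 < rod-6; rod-1 is not least since rod-6 < rod-1; rod-2 is not least since rod-1 < rod-2; rod-11 is not least since rod-1 < rod-11; rod-7 is not least since rod-2 < rod-7; rod-14 is not least since rod-15 < rod-14; rod-8 is not least since rod-1 < rod-8; rod-4 is not least since rod-14 < rod-4; rod-10 is not least since rod-1 < rod-10.
Only rod-15 has nothing below it, so rod-15 is the lowest length.

rod-15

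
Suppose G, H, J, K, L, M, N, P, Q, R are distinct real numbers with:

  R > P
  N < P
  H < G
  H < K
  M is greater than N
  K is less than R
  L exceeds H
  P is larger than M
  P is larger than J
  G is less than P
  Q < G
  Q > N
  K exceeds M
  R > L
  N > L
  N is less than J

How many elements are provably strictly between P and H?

6

Chaining upward from H reaches: L, N, Q, G, M, K, J, R.
Chaining downward from P reaches: L, N, Q, G, M, J.
Strictly between H and P are those in both lists: L, N, Q, G, M, J — 6 elements.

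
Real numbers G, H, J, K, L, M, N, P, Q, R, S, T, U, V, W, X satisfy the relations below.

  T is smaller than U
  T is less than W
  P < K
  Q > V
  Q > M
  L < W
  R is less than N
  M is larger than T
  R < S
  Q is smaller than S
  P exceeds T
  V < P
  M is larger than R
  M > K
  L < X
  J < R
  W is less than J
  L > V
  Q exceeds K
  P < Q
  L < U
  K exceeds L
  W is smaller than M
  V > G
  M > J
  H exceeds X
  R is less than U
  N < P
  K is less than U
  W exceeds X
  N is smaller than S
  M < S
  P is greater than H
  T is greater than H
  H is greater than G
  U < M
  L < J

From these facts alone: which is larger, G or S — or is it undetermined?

The relevant relations are G < V; V < L; L < X; X < H; H < T; T < W; W < J; J < R; R < N; N < P; P < K; K < U; U < M; M < Q; Q < S.
Chaining these gives G < V < L < X < H < T < W < J < R < N < P < K < U < M < Q < S.
So S is larger.

S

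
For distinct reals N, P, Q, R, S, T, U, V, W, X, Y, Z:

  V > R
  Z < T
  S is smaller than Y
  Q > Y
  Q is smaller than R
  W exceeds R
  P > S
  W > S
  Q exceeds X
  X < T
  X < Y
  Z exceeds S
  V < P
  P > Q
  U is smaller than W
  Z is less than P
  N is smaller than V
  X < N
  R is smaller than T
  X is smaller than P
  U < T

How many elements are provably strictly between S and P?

5

Chaining upward from S reaches: Y, Q, R, Z, V, T, W.
Chaining downward from P reaches: X, N, Y, Q, R, Z, V.
Strictly between S and P are those in both lists: Y, Q, R, Z, V — 5 elements.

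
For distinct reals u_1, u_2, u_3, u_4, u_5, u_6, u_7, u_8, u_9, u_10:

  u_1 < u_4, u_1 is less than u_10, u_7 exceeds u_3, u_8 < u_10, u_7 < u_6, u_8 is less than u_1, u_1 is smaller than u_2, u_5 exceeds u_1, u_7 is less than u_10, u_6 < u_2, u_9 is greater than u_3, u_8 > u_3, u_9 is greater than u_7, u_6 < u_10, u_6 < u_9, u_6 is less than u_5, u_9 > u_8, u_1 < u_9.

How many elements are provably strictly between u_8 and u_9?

1

The relations place u_8 below u_9. An element lies strictly between them when it is forced above u_8 and also forced below u_9.
Above u_8: {u_1, u_10, u_2, u_4, u_5}. Below u_9: {u_3, u_1, u_7, u_6}.
Intersection: {u_1} — 1.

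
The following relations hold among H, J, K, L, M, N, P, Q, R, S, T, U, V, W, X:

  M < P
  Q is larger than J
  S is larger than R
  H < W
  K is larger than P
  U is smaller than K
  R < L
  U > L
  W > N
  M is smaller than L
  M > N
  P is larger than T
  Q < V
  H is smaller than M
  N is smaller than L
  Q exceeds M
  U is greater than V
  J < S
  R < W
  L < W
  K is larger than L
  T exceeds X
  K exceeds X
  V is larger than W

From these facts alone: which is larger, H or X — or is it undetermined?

undetermined

Following every chain through X: above X we get T, P, K.
H is not reached, and no chain runs the other way from H to X.
So the given relations leave the order of X and H undetermined.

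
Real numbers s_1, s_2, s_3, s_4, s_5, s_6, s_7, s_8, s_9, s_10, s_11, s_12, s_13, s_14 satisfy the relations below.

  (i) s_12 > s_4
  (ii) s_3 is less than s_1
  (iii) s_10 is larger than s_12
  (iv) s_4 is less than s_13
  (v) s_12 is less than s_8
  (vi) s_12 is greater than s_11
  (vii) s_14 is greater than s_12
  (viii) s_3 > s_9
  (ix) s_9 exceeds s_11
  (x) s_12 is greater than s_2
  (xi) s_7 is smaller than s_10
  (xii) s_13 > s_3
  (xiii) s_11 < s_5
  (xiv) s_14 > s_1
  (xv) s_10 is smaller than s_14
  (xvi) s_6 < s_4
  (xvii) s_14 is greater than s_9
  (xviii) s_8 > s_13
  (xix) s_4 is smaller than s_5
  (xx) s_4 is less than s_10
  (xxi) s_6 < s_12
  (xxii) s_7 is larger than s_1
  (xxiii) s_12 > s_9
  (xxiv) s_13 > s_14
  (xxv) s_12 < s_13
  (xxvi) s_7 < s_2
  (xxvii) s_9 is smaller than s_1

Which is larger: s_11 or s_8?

s_8

s_11 < s_9 < s_3 < s_1 < s_7 < s_2 < s_12 < s_10 < s_14 < s_13 < s_8, by transitivity through s_9, s_3, s_1, s_7, s_2, s_12, s_10, s_14, s_13.
So s_11 < s_8; s_8 is the larger of the two.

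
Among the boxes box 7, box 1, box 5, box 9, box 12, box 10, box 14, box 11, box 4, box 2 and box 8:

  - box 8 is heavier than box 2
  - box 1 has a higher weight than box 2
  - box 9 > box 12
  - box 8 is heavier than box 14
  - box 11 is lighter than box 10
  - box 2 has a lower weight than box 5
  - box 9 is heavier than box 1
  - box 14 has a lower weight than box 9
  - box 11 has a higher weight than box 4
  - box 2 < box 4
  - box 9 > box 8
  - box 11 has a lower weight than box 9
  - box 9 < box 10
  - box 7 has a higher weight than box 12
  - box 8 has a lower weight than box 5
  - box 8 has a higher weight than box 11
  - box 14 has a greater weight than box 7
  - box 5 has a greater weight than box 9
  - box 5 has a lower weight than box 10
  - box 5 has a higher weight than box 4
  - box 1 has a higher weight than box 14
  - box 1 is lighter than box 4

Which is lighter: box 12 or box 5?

box 12 < box 7 < box 14 < box 1 < box 4 < box 11 < box 8 < box 9 < box 5, by transitivity through box 7, box 14, box 1, box 4, box 11, box 8, box 9.
So box 12 < box 5; box 12 is the lighter of the two.

box 12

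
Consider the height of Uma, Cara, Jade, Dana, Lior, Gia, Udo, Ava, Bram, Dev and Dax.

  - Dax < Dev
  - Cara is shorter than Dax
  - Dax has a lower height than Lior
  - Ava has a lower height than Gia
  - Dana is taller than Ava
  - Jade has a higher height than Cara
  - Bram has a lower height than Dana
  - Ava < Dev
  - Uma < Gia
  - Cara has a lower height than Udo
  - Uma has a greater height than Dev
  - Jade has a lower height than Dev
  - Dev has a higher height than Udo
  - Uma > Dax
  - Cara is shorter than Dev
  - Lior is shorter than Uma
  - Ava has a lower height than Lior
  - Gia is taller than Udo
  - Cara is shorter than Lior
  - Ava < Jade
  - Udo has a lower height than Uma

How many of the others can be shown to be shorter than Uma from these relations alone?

7

From Uma the given relations immediately reach Dax, Lior, Udo, Dev.
From those, Ava, Cara, Jade — 7 in total.
No other element is forced below Uma by the given relations, so the count is 7.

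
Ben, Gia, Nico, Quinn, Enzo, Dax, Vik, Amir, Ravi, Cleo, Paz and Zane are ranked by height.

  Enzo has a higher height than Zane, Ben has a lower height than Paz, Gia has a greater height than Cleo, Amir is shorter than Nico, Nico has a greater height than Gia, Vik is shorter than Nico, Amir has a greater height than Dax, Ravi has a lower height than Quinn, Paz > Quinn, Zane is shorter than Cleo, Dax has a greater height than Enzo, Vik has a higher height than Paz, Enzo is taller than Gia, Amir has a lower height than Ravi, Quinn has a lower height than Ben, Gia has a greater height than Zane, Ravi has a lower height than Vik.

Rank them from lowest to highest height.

The consecutive links are each given: Zane < Cleo; Cleo < Gia; Gia < Enzo; Enzo < Dax; Dax < Amir; Amir < Ravi; Ravi < Quinn; Quinn < Ben; Ben < Paz; Paz < Vik; Vik < Nico.

Zane < Cleo < Gia < Enzo < Dax < Amir < Ravi < Quinn < Ben < Paz < Vik < Nico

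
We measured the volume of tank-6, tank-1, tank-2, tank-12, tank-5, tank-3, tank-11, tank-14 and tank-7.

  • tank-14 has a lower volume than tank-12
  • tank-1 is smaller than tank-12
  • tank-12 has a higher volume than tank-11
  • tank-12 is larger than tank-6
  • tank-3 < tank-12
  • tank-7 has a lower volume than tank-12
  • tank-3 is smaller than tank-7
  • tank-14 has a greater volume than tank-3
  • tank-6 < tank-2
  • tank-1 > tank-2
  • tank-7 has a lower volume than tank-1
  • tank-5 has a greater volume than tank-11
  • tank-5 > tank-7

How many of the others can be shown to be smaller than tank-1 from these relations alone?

Directly below tank-1: tank-2, tank-7.
One step further: tank-6, tank-3 (4 so far).
Nothing else is reachable below tank-1; 4 in all.

4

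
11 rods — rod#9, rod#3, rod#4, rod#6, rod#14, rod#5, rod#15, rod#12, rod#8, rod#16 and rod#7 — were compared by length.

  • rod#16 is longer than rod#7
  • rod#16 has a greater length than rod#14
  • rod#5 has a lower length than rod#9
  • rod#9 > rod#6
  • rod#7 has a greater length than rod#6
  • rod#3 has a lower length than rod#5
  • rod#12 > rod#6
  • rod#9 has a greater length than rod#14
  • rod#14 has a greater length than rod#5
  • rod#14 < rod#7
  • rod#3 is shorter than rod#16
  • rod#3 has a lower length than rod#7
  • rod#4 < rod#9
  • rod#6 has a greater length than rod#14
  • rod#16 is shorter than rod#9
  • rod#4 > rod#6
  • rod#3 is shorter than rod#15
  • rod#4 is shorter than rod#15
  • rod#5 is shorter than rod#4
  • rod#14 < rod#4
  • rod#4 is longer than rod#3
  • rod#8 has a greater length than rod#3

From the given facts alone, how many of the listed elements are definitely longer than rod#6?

The elements the relations force above rod#6 are rod#7, rod#12, rod#4, rod#15, rod#16, rod#9 — no chain reaches any other.
That is 6.

6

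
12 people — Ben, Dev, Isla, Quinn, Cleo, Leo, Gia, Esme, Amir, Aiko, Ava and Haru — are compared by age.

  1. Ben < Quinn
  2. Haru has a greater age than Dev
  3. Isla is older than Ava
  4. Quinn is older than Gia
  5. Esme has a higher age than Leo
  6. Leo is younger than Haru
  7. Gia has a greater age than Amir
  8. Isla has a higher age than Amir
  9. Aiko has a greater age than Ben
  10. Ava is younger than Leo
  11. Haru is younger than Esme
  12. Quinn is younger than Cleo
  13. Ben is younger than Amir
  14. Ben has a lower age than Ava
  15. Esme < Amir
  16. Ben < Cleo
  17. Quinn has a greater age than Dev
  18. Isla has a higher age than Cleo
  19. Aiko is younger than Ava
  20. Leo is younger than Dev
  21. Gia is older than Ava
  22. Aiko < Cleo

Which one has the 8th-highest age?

Dev

Chaining the given pairs: Ben < Aiko < Ava < Leo < Dev < Haru < Esme < Amir < Gia < Quinn < Cleo < Isla.
The 8th largest is Dev.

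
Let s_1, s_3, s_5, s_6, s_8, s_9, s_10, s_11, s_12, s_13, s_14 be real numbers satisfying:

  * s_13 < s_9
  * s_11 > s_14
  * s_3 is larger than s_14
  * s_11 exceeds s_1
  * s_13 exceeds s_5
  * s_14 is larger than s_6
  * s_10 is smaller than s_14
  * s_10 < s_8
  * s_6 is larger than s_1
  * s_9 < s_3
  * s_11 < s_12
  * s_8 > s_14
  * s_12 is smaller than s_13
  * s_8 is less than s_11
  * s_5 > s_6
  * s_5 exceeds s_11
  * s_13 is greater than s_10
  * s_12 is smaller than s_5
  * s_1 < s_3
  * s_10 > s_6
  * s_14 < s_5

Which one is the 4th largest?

s_5

The consecutive relations fix a unique order: s_1 < s_6 < s_10 < s_14 < s_8 < s_11 < s_12 < s_5 < s_13 < s_9 < s_3.
Counting 4 from the largest end gives s_5.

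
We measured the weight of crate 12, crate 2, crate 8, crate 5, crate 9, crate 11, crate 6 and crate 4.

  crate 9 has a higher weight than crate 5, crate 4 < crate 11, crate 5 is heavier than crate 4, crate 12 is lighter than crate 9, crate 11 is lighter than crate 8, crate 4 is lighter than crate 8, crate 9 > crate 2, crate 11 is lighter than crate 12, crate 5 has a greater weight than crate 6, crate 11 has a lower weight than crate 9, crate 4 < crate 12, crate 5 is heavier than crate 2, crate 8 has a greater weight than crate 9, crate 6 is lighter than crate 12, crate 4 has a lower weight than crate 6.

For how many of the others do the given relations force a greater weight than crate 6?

The elements the relations force above crate 6 are crate 12, crate 5, crate 9, crate 8 — no chain reaches any other.
That is 4.

4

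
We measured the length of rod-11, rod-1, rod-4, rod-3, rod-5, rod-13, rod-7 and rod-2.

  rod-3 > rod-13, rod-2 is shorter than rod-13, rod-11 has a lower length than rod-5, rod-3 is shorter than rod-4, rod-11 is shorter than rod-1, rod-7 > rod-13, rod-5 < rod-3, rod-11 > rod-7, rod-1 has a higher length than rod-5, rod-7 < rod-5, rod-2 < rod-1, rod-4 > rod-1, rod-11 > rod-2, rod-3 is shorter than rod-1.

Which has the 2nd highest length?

Chaining the given pairs: rod-2 < rod-13 < rod-7 < rod-11 < rod-5 < rod-3 < rod-1 < rod-4.
Counting 2 from the largest end gives rod-1.

rod-1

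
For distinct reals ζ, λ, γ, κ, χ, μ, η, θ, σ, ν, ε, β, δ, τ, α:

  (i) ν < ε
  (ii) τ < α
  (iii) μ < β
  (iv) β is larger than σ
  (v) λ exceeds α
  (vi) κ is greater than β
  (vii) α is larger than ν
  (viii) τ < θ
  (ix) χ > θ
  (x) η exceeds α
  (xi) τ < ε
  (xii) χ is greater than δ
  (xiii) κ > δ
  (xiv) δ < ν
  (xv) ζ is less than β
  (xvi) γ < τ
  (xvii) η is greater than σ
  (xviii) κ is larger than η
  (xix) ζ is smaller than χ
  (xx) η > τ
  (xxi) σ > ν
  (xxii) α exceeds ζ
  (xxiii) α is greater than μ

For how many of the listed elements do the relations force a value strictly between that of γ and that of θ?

The relations place γ below θ. An element lies strictly between them when it is forced above γ and also forced below θ.
Above γ: {τ, ε, α, η, χ, κ, λ}. Below θ: {τ}.
Intersection: {τ} — 1.

1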